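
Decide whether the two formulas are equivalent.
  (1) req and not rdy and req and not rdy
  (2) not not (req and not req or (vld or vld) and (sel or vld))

E1: req and not rdy and req and not rdy
    = req and not rdy   [idempotence]
E2: not not (req and not req or (vld or vld) and (sel or vld))
    = not not ((vld or vld) and (sel or vld))   [complement / identity]
    = not not (vld or vld and sel)   [distribution]
    = vld or vld and sel   [double negation]
    = vld   [absorption]
These differ: at rdy=0, req=0, sel=1, vld=1, E1 = 0 but E2 = 1.

No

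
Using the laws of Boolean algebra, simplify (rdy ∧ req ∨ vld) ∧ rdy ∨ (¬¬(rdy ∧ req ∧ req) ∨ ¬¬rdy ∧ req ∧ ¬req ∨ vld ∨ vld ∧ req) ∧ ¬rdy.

(rdy ∧ req ∨ vld) ∧ rdy ∨ (¬¬(rdy ∧ req ∧ req) ∨ ¬¬rdy ∧ req ∧ ¬req ∨ vld ∨ vld ∧ req) ∧ ¬rdy
= (rdy ∧ req ∨ vld) ∧ rdy ∨ (¬¬(rdy ∧ req ∧ req) ∨ rdy ∧ req ∧ ¬req ∨ vld ∨ vld ∧ req) ∧ ¬rdy
= (rdy ∧ req ∨ vld) ∧ rdy ∨ (rdy ∧ req ∧ req ∨ rdy ∧ req ∧ ¬req ∨ vld ∨ vld ∧ req) ∧ ¬rdy
= (rdy ∧ req ∨ vld) ∧ rdy ∨ (rdy ∧ req ∧ req ∨ rdy ∧ req ∧ ¬req ∨ vld) ∧ ¬rdy
= (rdy ∧ req ∨ vld) ∧ rdy ∨ (rdy ∧ req ∨ vld) ∧ ¬rdy
= rdy ∧ req ∨ vld

rdy ∧ req ∨ vld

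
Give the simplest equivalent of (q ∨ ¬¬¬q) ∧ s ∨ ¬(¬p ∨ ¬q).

(q ∨ ¬¬¬q) ∧ s ∨ ¬(¬p ∨ ¬q)
= (q ∨ ¬q) ∧ s ∨ ¬(¬p ∨ ¬q)   — double negation
= (q ∨ ¬q) ∧ s ∨ p ∧ q   — De Morgan
= s ∨ p ∧ q   — complement / identity

s ∨ p ∧ q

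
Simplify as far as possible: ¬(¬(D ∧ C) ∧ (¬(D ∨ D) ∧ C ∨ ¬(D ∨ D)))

¬(¬(D ∧ C) ∧ (¬(D ∨ D) ∧ C ∨ ¬(D ∨ D)))
= ¬(¬(D ∧ C) ∧ ¬(D ∨ D))
= ¬(¬(D ∧ C) ∧ ¬D)
= D ∧ C ∨ D
= D

D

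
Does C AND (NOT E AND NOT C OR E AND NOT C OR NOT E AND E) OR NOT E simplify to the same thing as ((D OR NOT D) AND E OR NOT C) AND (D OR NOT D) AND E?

No

E1: C AND (NOT E AND NOT C OR E AND NOT C OR NOT E AND E) OR NOT E
    = C AND (NOT E AND NOT C OR E AND NOT C) OR NOT E
    = C AND NOT C OR NOT E
    = NOT E
E2: ((D OR NOT D) AND E OR NOT C) AND (D OR NOT D) AND E
    = (D OR NOT D) AND E
    = E
These differ: at C=0, D=0, E=0, E1 = 1 but E2 = 0.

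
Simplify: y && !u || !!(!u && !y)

!u

y && !u || !!(!u && !y)
= y && !u || !u && !y
= !u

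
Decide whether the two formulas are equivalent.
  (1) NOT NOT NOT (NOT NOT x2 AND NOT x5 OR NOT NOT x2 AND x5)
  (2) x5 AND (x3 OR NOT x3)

No

E1: NOT NOT NOT (NOT NOT x2 AND NOT x5 OR NOT NOT x2 AND x5)
    = NOT NOT NOT NOT NOT x2
    = NOT NOT NOT x2
    = NOT x2
E2: x5 AND (x3 OR NOT x3)
    = x5
These differ: at x2=0, x3=0, x5=0, E1 = 1 but E2 = 0.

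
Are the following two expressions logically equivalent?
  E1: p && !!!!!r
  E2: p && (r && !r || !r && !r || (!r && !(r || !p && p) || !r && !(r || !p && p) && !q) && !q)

E1: p && !!!!!r
    = p && !!!r   (double negation)
    = p && !r   (double negation)
E2: p && (r && !r || !r && !r || (!r && !(r || !p && p) || !r && !(r || !p && p) && !q) && !q)
    = p && (r && !r || !r && !r || !r && !(r || !p && p) && !q)   (absorption)
    = p && (r && !r || !r && !r || !r && !r && !q)   (complement / identity)
    = p && (r && !r || !r && !r)   (absorption)
    = p && !r   (distribution)
Both reduce to p && !r, so they are equivalent.

Yes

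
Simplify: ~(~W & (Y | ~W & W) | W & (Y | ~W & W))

~(~W & (Y | ~W & W) | W & (Y | ~W & W))
= ~(Y | ~W & W)   (distribution)
= ~Y   (complement / identity)

~Y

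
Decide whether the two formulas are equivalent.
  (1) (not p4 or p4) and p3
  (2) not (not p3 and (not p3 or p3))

E1: (not p4 or p4) and p3
    = p3   — complement / identity
E2: not (not p3 and (not p3 or p3))
    = not not p3   — complement / identity
    = p3   — double negation
Both reduce to p3, so they are equivalent.

Yes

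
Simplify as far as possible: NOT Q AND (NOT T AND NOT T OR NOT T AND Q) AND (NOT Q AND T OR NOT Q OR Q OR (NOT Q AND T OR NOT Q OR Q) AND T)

NOT Q AND (NOT T AND NOT T OR NOT T AND Q) AND (NOT Q AND T OR NOT Q OR Q OR (NOT Q AND T OR NOT Q OR Q) AND T)
= NOT Q AND (NOT T AND NOT T OR NOT T AND Q) AND (NOT Q AND T OR NOT Q OR Q)   (absorption)
= NOT Q AND (NOT T OR NOT T AND Q) AND (NOT Q AND T OR NOT Q OR Q)   (idempotence)
= NOT Q AND (NOT T OR NOT T AND Q) AND (NOT Q OR Q)   (absorption)
= NOT Q AND NOT T AND (NOT Q OR Q)   (absorption)
= NOT Q AND NOT T   (complement / identity)

NOT Q AND NOT T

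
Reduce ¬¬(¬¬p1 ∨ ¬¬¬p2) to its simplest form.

p1 ∨ ¬p2

¬¬(¬¬p1 ∨ ¬¬¬p2)
= ¬¬(p1 ∨ ¬¬¬p2)   [double negation]
= p1 ∨ ¬¬¬p2   [double negation]
= p1 ∨ ¬p2   [double negation]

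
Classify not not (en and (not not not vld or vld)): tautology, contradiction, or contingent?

contingent

not not (en and (not not not vld or vld))
= not not (en and (not vld or vld))   (double negation)
= not not en   (complement / identity)
= en   (double negation)
This depends on en, so it is not a constant.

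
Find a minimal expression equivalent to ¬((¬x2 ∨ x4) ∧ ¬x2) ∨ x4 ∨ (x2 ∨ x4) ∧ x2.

x2 ∨ x4

¬((¬x2 ∨ x4) ∧ ¬x2) ∨ x4 ∨ (x2 ∨ x4) ∧ x2
= ¬¬x2 ∨ x4 ∨ (x2 ∨ x4) ∧ x2   [absorption]
= x2 ∨ x4 ∨ (x2 ∨ x4) ∧ x2   [double negation]
= x2 ∨ x4   [absorption]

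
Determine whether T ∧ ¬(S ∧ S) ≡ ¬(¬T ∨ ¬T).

E1: T ∧ ¬(S ∧ S)
    = T ∧ ¬S   (idempotence)
E2: ¬(¬T ∨ ¬T)
    = T ∧ T   (De Morgan)
    = T   (idempotence)
These differ: at S=1, T=1, E1 = 0 but E2 = 1.

No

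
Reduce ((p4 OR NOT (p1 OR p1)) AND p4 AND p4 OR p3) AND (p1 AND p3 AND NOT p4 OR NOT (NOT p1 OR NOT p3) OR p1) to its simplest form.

((p4 OR NOT (p1 OR p1)) AND p4 AND p4 OR p3) AND (p1 AND p3 AND NOT p4 OR NOT (NOT p1 OR NOT p3) OR p1)
= ((p4 OR NOT p1) AND p4 AND p4 OR p3) AND (p1 AND p3 AND NOT p4 OR NOT (NOT p1 OR NOT p3) OR p1)   [idempotence]
= (p4 AND p4 OR p3) AND (p1 AND p3 AND NOT p4 OR NOT (NOT p1 OR NOT p3) OR p1)   [absorption]
= (p4 AND p4 OR p3) AND (p1 AND p3 AND NOT p4 OR p1 AND p3 OR p1)   [De Morgan]
= (p4 AND p4 OR p3) AND (p1 AND p3 OR p1)   [absorption]
= (p4 AND p4 OR p3) AND p1   [absorption]
= (p4 OR p3) AND p1   [idempotence]

(p4 OR p3) AND p1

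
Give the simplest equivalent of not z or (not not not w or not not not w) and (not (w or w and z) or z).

not z or not w

not z or (not not not w or not not not w) and (not (w or w and z) or z)
= not z or (not not not w or not not not w) and (not w or z)   — absorption
= not z or not not not w and (not w or z)   — idempotence
= not z or not w and (not w or z)   — double negation
= not z or not w   — absorption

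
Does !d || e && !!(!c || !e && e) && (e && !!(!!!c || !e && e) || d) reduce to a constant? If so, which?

!d || e && !!(!c || !e && e) && (e && !!(!!!c || !e && e) || d)
= !d || e && !!(!c || !e && e) && (e && !!(!c || !e && e) || d)   — double negation
= !d || e && !!(!c || !e && e)   — absorption
= !d || e && (!c || !e && e)   — double negation
= !d || e && !c   — complement / identity
This depends on c, d, e, so it is not a constant.

no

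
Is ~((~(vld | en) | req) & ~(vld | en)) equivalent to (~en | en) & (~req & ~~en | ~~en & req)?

No

E1: ~((~(vld | en) | req) & ~(vld | en))
    = ~~(vld | en)   — absorption
    = vld | en   — double negation
E2: (~en | en) & (~req & ~~en | ~~en & req)
    = (~en | en) & ~~en   — distribution
    = ~~en   — complement / identity
    = en   — double negation
These differ: at en=0, req=0, vld=1, E1 = 1 but E2 = 0.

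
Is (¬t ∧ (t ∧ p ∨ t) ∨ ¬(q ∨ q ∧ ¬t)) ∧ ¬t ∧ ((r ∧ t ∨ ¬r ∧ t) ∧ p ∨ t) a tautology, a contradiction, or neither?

(¬t ∧ (t ∧ p ∨ t) ∨ ¬(q ∨ q ∧ ¬t)) ∧ ¬t ∧ ((r ∧ t ∨ ¬r ∧ t) ∧ p ∨ t)
= (¬t ∧ (t ∧ p ∨ t) ∨ ¬q) ∧ ¬t ∧ ((r ∧ t ∨ ¬r ∧ t) ∧ p ∨ t)   — absorption
= (¬t ∧ (t ∧ p ∨ t) ∨ ¬q) ∧ ¬t ∧ (t ∧ p ∨ t)   — distribution
= ¬t ∧ (t ∧ p ∨ t)   — absorption
= ¬t ∧ t   — absorption
= False   — complement

contradiction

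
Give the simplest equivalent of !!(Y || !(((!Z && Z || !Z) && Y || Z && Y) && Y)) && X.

X

!!(Y || !(((!Z && Z || !Z) && Y || Z && Y) && Y)) && X
= !!(Y || !((!Z && Y || Z && Y) && Y)) && X   — complement / identity
= !!(Y || !(Y && Y)) && X   — distribution
= !!(Y || !Y) && X   — idempotence
= (Y || !Y) && X   — double negation
= X   — complement / identity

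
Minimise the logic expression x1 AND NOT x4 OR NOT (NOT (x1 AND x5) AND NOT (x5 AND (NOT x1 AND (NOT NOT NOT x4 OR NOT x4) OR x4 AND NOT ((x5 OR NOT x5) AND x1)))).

x1 AND NOT x4 OR x5

x1 AND NOT x4 OR NOT (NOT (x1 AND x5) AND NOT (x5 AND (NOT x1 AND (NOT NOT NOT x4 OR NOT x4) OR x4 AND NOT ((x5 OR NOT x5) AND x1))))
= x1 AND NOT x4 OR NOT (NOT (x1 AND x5) AND NOT (x5 AND (NOT x1 AND (NOT x4 OR NOT x4) OR x4 AND NOT ((x5 OR NOT x5) AND x1))))   (double negation)
= x1 AND NOT x4 OR x1 AND x5 OR x5 AND (NOT x1 AND (NOT x4 OR NOT x4) OR x4 AND NOT ((x5 OR NOT x5) AND x1))   (De Morgan)
= x1 AND NOT x4 OR x1 AND x5 OR x5 AND (NOT x1 AND (NOT x4 OR NOT x4) OR x4 AND NOT x1)   (complement / identity)
= x1 AND NOT x4 OR x1 AND x5 OR x5 AND (NOT x1 AND NOT x4 OR x4 AND NOT x1)   (idempotence)
= x1 AND NOT x4 OR x1 AND x5 OR x5 AND NOT x1   (distribution)
= x1 AND NOT x4 OR x5   (distribution)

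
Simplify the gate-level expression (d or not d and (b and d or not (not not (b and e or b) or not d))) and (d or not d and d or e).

d

(d or not d and (b and d or not (not not (b and e or b) or not d))) and (d or not d and d or e)
= (d or not d and (b and d or not (not not b or not d))) and (d or not d and d or e)
= (d or not d and (b and d or not b and d)) and (d or not d and d or e)
= (d or not d and d) and (d or not d and d or e)
= d or not d and d
= d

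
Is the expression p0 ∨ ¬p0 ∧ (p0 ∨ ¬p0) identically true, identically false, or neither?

identically true

p0 ∨ ¬p0 ∧ (p0 ∨ ¬p0)
= p0 ∨ ¬p0   [complement / identity]
= True   [complement]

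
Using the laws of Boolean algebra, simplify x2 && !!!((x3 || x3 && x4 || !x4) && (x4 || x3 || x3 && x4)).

x2 && !x3

x2 && !!!((x3 || x3 && x4 || !x4) && (x4 || x3 || x3 && x4))
= x2 && !((x3 || x3 && x4 || !x4) && (x4 || x3 || x3 && x4))   [double negation]
= x2 && !(!x4 && x4 || x3 || x3 && x4)   [distribution]
= x2 && !(x3 || x3 && x4)   [complement / identity]
= x2 && !x3   [absorption]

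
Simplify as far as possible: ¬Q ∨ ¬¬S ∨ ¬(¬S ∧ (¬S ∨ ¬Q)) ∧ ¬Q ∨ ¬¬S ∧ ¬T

¬Q ∨ S

¬Q ∨ ¬¬S ∨ ¬(¬S ∧ (¬S ∨ ¬Q)) ∧ ¬Q ∨ ¬¬S ∧ ¬T
= ¬Q ∨ ¬¬S ∨ ¬¬S ∧ ¬Q ∨ ¬¬S ∧ ¬T   [absorption]
= ¬Q ∨ ¬¬S ∨ ¬¬S ∧ ¬T   [absorption]
= ¬Q ∨ ¬¬S   [absorption]
= ¬Q ∨ S   [double negation]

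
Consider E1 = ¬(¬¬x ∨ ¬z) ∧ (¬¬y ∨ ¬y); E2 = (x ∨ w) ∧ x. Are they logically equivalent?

No

E1: ¬(¬¬x ∨ ¬z) ∧ (¬¬y ∨ ¬y)
    = ¬x ∧ z ∧ (¬¬y ∨ ¬y)   [De Morgan]
    = ¬x ∧ z ∧ (y ∨ ¬y)   [double negation]
    = ¬x ∧ z   [complement / identity]
E2: (x ∨ w) ∧ x
    = x   [absorption]
These differ: at w=1, x=1, y=0, z=0, E1 = 0 but E2 = 1.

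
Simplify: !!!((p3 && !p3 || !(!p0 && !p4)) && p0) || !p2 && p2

!p0

!!!((p3 && !p3 || !(!p0 && !p4)) && p0) || !p2 && p2
= !!!((p3 && !p3 || !(!p0 && !p4)) && p0)   — complement / identity
= !((p3 && !p3 || !(!p0 && !p4)) && p0)   — double negation
= !(!(!p0 && !p4) && p0)   — complement / identity
= !((p0 || p4) && p0)   — De Morgan
= !p0   — absorption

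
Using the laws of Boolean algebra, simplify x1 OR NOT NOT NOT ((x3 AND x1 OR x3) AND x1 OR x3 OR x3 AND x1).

x1 OR NOT x3

x1 OR NOT NOT NOT ((x3 AND x1 OR x3) AND x1 OR x3 OR x3 AND x1)
= x1 OR NOT NOT NOT (x3 AND x1 OR x3 OR x3 AND x1)   — absorption
= x1 OR NOT (x3 AND x1 OR x3 OR x3 AND x1)   — double negation
= x1 OR NOT (x3 AND x1 OR x3)   — absorption
= x1 OR NOT x3   — absorption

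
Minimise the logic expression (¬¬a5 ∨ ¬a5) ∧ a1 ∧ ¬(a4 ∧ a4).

a1 ∧ ¬a4

(¬¬a5 ∨ ¬a5) ∧ a1 ∧ ¬(a4 ∧ a4)
= (a5 ∨ ¬a5) ∧ a1 ∧ ¬(a4 ∧ a4)
= (a5 ∨ ¬a5) ∧ a1 ∧ ¬a4
= a1 ∧ ¬a4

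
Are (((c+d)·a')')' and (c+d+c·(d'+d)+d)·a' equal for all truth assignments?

E1: (((c+d)·a')')'
    = (c+d)·a'   (double negation)
E2: (c+d+c·(d'+d)+d)·a'
    = (c+d+c+d)·a'   (complement / identity)
    = (c+d)·a'   (idempotence)
Both reduce to (c+d)·a', so they are equivalent.

Yes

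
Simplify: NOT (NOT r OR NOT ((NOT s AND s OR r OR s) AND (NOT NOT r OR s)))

r

NOT (NOT r OR NOT ((NOT s AND s OR r OR s) AND (NOT NOT r OR s)))
= NOT (NOT r OR NOT ((NOT s AND s OR r) AND NOT NOT r OR s))   — distribution
= r AND ((NOT s AND s OR r) AND NOT NOT r OR s)   — De Morgan
= r AND (r AND NOT NOT r OR s)   — complement / identity
= r AND (r AND r OR s)   — double negation
= r AND (r OR s)   — idempotence
= r   — absorption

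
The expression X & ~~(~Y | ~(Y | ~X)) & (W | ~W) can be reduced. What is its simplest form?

X & ~~(~Y | ~(Y | ~X)) & (W | ~W)
= X & ~(Y & (Y | ~X)) & (W | ~W)   — De Morgan
= X & ~(Y & (Y | ~X))   — complement / identity
= X & ~Y   — absorption

X & ~Y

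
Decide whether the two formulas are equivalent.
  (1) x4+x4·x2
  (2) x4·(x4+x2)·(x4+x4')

Yes

E1: x4+x4·x2
    = x4   (absorption)
E2: x4·(x4+x2)·(x4+x4')
    = x4·(x4+x2)   (complement / identity)
    = x4   (absorption)
Both reduce to x4, so they are equivalent.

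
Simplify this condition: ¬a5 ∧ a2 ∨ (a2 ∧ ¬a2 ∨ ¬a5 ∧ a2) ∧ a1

¬a5 ∧ a2

¬a5 ∧ a2 ∨ (a2 ∧ ¬a2 ∨ ¬a5 ∧ a2) ∧ a1
= ¬a5 ∧ a2 ∨ ¬a5 ∧ a2 ∧ a1   (complement / identity)
= ¬a5 ∧ a2   (absorption)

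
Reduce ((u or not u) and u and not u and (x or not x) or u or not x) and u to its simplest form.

u

((u or not u) and u and not u and (x or not x) or u or not x) and u
= (u and not u and (x or not x) or u or not x) and u   [complement / identity]
= (u and not u or u or not x) and u   [complement / identity]
= (u or not x) and u   [complement / identity]
= u   [absorption]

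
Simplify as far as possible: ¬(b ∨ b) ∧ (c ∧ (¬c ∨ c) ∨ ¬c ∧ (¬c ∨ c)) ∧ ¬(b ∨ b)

¬b

¬(b ∨ b) ∧ (c ∧ (¬c ∨ c) ∨ ¬c ∧ (¬c ∨ c)) ∧ ¬(b ∨ b)
= ¬(b ∨ b) ∧ (¬c ∨ c) ∧ ¬(b ∨ b)
= ¬(b ∨ b) ∧ ¬(b ∨ b)
= ¬(b ∨ b)
= ¬b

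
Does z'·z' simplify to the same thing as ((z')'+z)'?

Yes

E1: z'·z'
    = z'   — idempotence
E2: ((z')'+z)'
    = (z+z)'   — double negation
    = z'   — idempotence
Both reduce to z', so they are equivalent.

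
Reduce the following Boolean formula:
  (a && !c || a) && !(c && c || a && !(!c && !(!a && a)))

(a && !c || a) && !(c && c || a && !(!c && !(!a && a)))
= (a && !c || a) && !(c && c || a && (c || !a && a))   [De Morgan]
= (a && !c || a) && !(c && c || a && c)   [complement / identity]
= a && !(c && c || a && c)   [absorption]
= a && !((c || a) && c)   [distribution]
= a && !c   [absorption]

a && !c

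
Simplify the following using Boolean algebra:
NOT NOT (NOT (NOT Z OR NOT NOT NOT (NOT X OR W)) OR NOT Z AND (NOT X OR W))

NOT NOT (NOT (NOT Z OR NOT NOT NOT (NOT X OR W)) OR NOT Z AND (NOT X OR W))
= NOT NOT (NOT (NOT Z OR NOT (NOT X OR W)) OR NOT Z AND (NOT X OR W))   (double negation)
= NOT (NOT Z OR NOT (NOT X OR W)) OR NOT Z AND (NOT X OR W)   (double negation)
= Z AND (NOT X OR W) OR NOT Z AND (NOT X OR W)   (De Morgan)
= NOT X OR W   (distribution)

NOT X OR W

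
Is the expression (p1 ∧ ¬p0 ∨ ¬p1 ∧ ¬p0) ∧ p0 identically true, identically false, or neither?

identically false

(p1 ∧ ¬p0 ∨ ¬p1 ∧ ¬p0) ∧ p0
= ¬p0 ∧ p0   (distribution)
= False   (complement)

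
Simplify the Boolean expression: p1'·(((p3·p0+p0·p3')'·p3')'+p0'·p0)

p1'·(p0+p3)

p1'·(((p3·p0+p0·p3')'·p3')'+p0'·p0)
= p1'·((p3·p0+p0·p3')'·p3')'   [complement / identity]
= p1'·(p0'·p3')'   [distribution]
= p1'·(p0+p3)   [De Morgan]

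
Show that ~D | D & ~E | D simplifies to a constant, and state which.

1

~D | D & ~E | D
= ~D | D   [absorption]
= 1   [complement]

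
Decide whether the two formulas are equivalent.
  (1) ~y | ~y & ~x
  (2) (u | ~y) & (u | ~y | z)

No

E1: ~y | ~y & ~x
    = ~y
E2: (u | ~y) & (u | ~y | z)
    = u | ~y
These differ: at u=1, x=1, y=1, z=0, E1 = 0 but E2 = 1.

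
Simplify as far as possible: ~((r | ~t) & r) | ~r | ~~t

~((r | ~t) & r) | ~r | ~~t
= ~r | ~r | ~~t   (absorption)
= ~r | ~r | t   (double negation)
= ~r | t   (idempotence)

~r | t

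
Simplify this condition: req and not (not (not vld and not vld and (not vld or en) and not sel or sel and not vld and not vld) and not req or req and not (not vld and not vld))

req and not vld

req and not (not (not vld and not vld and (not vld or en) and not sel or sel and not vld and not vld) and not req or req and not (not vld and not vld))
= req and not (not (not vld and not vld and not sel or sel and not vld and not vld) and not req or req and not (not vld and not vld))   — absorption
= req and not (not (not vld and not vld) and not req or req and not (not vld and not vld))   — distribution
= req and not not (not vld and not vld)   — distribution
= req and not not not vld   — idempotence
= req and not vld   — double negation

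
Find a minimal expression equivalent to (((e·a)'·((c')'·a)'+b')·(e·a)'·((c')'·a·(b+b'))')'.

(((e·a)'·((c')'·a)'+b')·(e·a)'·((c')'·a·(b+b'))')'
= (((e·a)'·((c')'·a)'+b')·(e·a)'·((c')'·a)')'   [complement / identity]
= ((e·a)'·((c')'·a)')'   [absorption]
= e·a+(c')'·a   [De Morgan]
= e·a+c·a   [double negation]
= a·(e+c)   [distribution]

a·(e+c)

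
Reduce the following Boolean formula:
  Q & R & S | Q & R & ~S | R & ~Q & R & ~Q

Q & R & S | Q & R & ~S | R & ~Q & R & ~Q
= Q & R | R & ~Q & R & ~Q   [distribution]
= Q & R | R & ~Q   [idempotence]
= R   [distribution]

R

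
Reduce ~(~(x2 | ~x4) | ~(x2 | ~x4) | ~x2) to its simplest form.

~(~(x2 | ~x4) | ~(x2 | ~x4) | ~x2)
= ~(~(x2 | ~x4) | ~x2)   — idempotence
= (x2 | ~x4) & x2   — De Morgan
= x2   — absorption

x2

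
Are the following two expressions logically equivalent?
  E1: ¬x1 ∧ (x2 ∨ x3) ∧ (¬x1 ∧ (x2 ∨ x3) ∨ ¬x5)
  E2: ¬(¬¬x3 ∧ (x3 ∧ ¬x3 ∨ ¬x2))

E1: ¬x1 ∧ (x2 ∨ x3) ∧ (¬x1 ∧ (x2 ∨ x3) ∨ ¬x5)
    = ¬x1 ∧ (x2 ∨ x3)   (absorption)
E2: ¬(¬¬x3 ∧ (x3 ∧ ¬x3 ∨ ¬x2))
    = ¬(¬¬x3 ∧ ¬x2)   (complement / identity)
    = ¬x3 ∨ x2   (De Morgan)
These differ: at x1=1, x2=0, x3=0, x5=1, E1 = 0 but E2 = 1.

No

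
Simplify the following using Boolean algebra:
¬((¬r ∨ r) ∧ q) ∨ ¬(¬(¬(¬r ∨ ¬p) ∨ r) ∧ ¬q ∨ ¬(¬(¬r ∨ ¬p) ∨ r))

¬((¬r ∨ r) ∧ q) ∨ ¬(¬(¬(¬r ∨ ¬p) ∨ r) ∧ ¬q ∨ ¬(¬(¬r ∨ ¬p) ∨ r))
= ¬((¬r ∨ r) ∧ q) ∨ ¬¬(¬(¬r ∨ ¬p) ∨ r)   [absorption]
= ¬q ∨ ¬¬(¬(¬r ∨ ¬p) ∨ r)   [complement / identity]
= ¬q ∨ ¬¬(r ∧ p ∨ r)   [De Morgan]
= ¬q ∨ ¬¬r   [absorption]
= ¬q ∨ r   [double negation]

¬q ∨ r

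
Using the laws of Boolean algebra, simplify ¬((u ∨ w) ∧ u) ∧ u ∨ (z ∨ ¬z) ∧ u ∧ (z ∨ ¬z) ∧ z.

u ∧ z

¬((u ∨ w) ∧ u) ∧ u ∨ (z ∨ ¬z) ∧ u ∧ (z ∨ ¬z) ∧ z
= ¬u ∧ u ∨ (z ∨ ¬z) ∧ u ∧ (z ∨ ¬z) ∧ z   [absorption]
= ¬u ∧ u ∨ (z ∨ ¬z) ∧ u ∧ z   [complement / identity]
= ¬u ∧ u ∨ u ∧ z   [complement / identity]
= u ∧ z   [complement / identity]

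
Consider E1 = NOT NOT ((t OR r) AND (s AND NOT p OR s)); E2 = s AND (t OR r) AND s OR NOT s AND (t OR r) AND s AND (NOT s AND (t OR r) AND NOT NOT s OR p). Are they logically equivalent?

E1: NOT NOT ((t OR r) AND (s AND NOT p OR s))
    = NOT NOT ((t OR r) AND s)   — absorption
    = (t OR r) AND s   — double negation
E2: s AND (t OR r) AND s OR NOT s AND (t OR r) AND s AND (NOT s AND (t OR r) AND NOT NOT s OR p)
    = s AND (t OR r) AND s OR NOT s AND (t OR r) AND s AND (NOT s AND (t OR r) AND s OR p)   — double negation
    = s AND (t OR r) AND s OR NOT s AND (t OR r) AND s   — absorption
    = (t OR r) AND s   — distribution
Both reduce to (t OR r) AND s, so they are equivalent.

Yes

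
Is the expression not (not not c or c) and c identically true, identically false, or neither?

not (not not c or c) and c
= not (c or c) and c   [double negation]
= not c and c   [idempotence]
= False   [complement]

identically false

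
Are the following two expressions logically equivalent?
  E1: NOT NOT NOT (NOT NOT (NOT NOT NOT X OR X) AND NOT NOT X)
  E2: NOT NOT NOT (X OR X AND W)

Yes

E1: NOT NOT NOT (NOT NOT (NOT NOT NOT X OR X) AND NOT NOT X)
    = NOT NOT (NOT (NOT NOT NOT X OR X) OR NOT X)   [De Morgan]
    = NOT NOT (NOT (NOT X OR X) OR NOT X)   [double negation]
    = NOT ((NOT X OR X) AND X)   [De Morgan]
    = NOT X   [complement / identity]
E2: NOT NOT NOT (X OR X AND W)
    = NOT NOT NOT X   [absorption]
    = NOT X   [double negation]
Both reduce to NOT X, so they are equivalent.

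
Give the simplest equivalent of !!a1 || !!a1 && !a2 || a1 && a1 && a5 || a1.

a1

!!a1 || !!a1 && !a2 || a1 && a1 && a5 || a1
= !!a1 || !!a1 && !a2 || a1 && a5 || a1   — idempotence
= !!a1 || a1 && !a2 || a1 && a5 || a1   — double negation
= !!a1 || a1 && !a2 || a1   — absorption
= a1 || a1 && !a2 || a1   — double negation
= a1 || a1   — absorption
= a1   — idempotence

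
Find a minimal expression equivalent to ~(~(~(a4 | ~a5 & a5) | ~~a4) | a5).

~a5

~(~(~(a4 | ~a5 & a5) | ~~a4) | a5)
= ~((a4 | ~a5 & a5) & ~a4 | a5)
= ~(a4 & ~a4 | a5)
= ~a5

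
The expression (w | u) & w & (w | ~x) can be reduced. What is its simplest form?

(w | u) & w & (w | ~x)
= w & (w | ~x)   [absorption]
= w   [absorption]

w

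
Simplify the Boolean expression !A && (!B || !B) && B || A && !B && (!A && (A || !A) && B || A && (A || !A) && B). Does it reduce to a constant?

!A && (!B || !B) && B || A && !B && (!A && (A || !A) && B || A && (A || !A) && B)
= !A && (!B || !B) && B || A && !B && (A || !A) && B   [distribution]
= !A && !B && B || A && !B && (A || !A) && B   [idempotence]
= !A && !B && B || A && !B && B   [complement / identity]
= !B && B   [distribution]
= false   [complement]

false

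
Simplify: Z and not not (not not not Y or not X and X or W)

Z and not not (not not not Y or not X and X or W)
= Z and not not (not Y or not X and X or W)   (double negation)
= Z and not not (not Y or W)   (complement / identity)
= Z and (not Y or W)   (double negation)

Z and (not Y or W)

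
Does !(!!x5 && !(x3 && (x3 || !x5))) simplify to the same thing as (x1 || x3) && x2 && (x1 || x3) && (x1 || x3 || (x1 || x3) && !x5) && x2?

No

E1: !(!!x5 && !(x3 && (x3 || !x5)))
    = !(!!x5 && !x3)   [absorption]
    = !x5 || x3   [De Morgan]
E2: (x1 || x3) && x2 && (x1 || x3) && (x1 || x3 || (x1 || x3) && !x5) && x2
    = (x1 || x3) && x2 && (x1 || x3) && (x1 || x3) && x2   [absorption]
    = (x1 || x3) && x2 && (x1 || x3) && x2   [idempotence]
    = (x1 || x3) && x2   [idempotence]
These differ: at x1=0, x2=0, x3=0, x5=0, E1 = 1 but E2 = 0.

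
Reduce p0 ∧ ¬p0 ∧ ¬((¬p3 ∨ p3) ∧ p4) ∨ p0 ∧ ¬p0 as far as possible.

p0 ∧ ¬p0 ∧ ¬((¬p3 ∨ p3) ∧ p4) ∨ p0 ∧ ¬p0
= p0 ∧ ¬p0 ∧ ¬p4 ∨ p0 ∧ ¬p0   (complement / identity)
= p0 ∧ ¬p0   (absorption)
= False   (complement)

False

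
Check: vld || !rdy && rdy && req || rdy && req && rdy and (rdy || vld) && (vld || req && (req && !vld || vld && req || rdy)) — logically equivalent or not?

E1: vld || !rdy && rdy && req || rdy && req && rdy
    = vld || rdy && req   — distribution
E2: (rdy || vld) && (vld || req && (req && !vld || vld && req || rdy))
    = (rdy || vld) && (vld || req && (req || rdy))   — distribution
    = (rdy || vld) && (vld || req)   — absorption
    = vld || rdy && req   — distribution
Both reduce to vld || rdy && req, so they are equivalent.

Yes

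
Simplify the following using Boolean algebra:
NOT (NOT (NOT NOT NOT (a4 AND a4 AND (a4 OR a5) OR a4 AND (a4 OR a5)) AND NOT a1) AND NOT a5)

NOT a4 AND NOT a1 OR a5

NOT (NOT (NOT NOT NOT (a4 AND a4 AND (a4 OR a5) OR a4 AND (a4 OR a5)) AND NOT a1) AND NOT a5)
= NOT (NOT (NOT NOT NOT (a4 AND (a4 OR a5) OR a4 AND (a4 OR a5)) AND NOT a1) AND NOT a5)   [idempotence]
= NOT (NOT (NOT NOT NOT (a4 AND (a4 OR a5)) AND NOT a1) AND NOT a5)   [idempotence]
= NOT NOT NOT (a4 AND (a4 OR a5)) AND NOT a1 OR a5   [De Morgan]
= NOT (a4 AND (a4 OR a5)) AND NOT a1 OR a5   [double negation]
= NOT a4 AND NOT a1 OR a5   [absorption]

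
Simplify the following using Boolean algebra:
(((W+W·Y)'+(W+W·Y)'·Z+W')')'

W'

(((W+W·Y)'+(W+W·Y)'·Z+W')')'
= (((W+W·Y)'+W')')'   [absorption]
= ((W'+W')')'   [absorption]
= ((W')')'   [idempotence]
= W'   [double negation]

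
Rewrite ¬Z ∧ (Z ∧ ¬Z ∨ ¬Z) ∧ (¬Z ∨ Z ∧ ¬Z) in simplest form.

¬Z

¬Z ∧ (Z ∧ ¬Z ∨ ¬Z) ∧ (¬Z ∨ Z ∧ ¬Z)
= ¬Z ∧ (Z ∧ ¬Z ∨ ¬Z ∧ ¬Z)   [distribution]
= ¬Z ∧ ¬Z   [distribution]
= ¬Z   [idempotence]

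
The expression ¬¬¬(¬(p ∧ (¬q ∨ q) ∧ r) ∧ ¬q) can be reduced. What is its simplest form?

¬¬¬(¬(p ∧ (¬q ∨ q) ∧ r) ∧ ¬q)
= ¬¬¬(¬(p ∧ r) ∧ ¬q)   [complement / identity]
= ¬(¬(p ∧ r) ∧ ¬q)   [double negation]
= p ∧ r ∨ q   [De Morgan]

p ∧ r ∨ q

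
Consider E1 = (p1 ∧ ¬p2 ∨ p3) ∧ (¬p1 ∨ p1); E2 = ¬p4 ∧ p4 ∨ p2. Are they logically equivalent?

No

E1: (p1 ∧ ¬p2 ∨ p3) ∧ (¬p1 ∨ p1)
    = p1 ∧ ¬p2 ∨ p3   (complement / identity)
E2: ¬p4 ∧ p4 ∨ p2
    = p2   (complement / identity)
These differ: at p1=0, p2=1, p3=0, p4=0, E1 = 0 but E2 = 1.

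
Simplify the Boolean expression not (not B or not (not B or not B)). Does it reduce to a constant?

False

not (not B or not (not B or not B))
= B and (not B or not B)   [De Morgan]
= B and not B   [idempotence]
= False   [complement]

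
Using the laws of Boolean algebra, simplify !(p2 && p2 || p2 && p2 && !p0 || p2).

!(p2 && p2 || p2 && p2 && !p0 || p2)
= !(p2 && p2 || p2)
= !(p2 || p2)
= !p2

!p2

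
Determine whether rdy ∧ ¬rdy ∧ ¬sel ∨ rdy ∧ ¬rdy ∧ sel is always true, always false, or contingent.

rdy ∧ ¬rdy ∧ ¬sel ∨ rdy ∧ ¬rdy ∧ sel
= rdy ∧ ¬rdy   (distribution)
= False   (complement)

always false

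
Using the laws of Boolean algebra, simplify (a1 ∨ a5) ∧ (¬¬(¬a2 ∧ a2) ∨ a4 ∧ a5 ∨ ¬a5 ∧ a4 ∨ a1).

(a1 ∨ a5) ∧ (¬¬(¬a2 ∧ a2) ∨ a4 ∧ a5 ∨ ¬a5 ∧ a4 ∨ a1)
= (a1 ∨ a5) ∧ (¬a2 ∧ a2 ∨ a4 ∧ a5 ∨ ¬a5 ∧ a4 ∨ a1)   — double negation
= a5 ∧ (¬a2 ∧ a2 ∨ a4 ∧ a5 ∨ ¬a5 ∧ a4) ∨ a1   — distribution
= a5 ∧ (a4 ∧ a5 ∨ ¬a5 ∧ a4) ∨ a1   — complement / identity
= a5 ∧ a4 ∨ a1   — distribution

a5 ∧ a4 ∨ a1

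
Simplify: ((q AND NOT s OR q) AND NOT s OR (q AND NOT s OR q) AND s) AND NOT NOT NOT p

q AND NOT p

((q AND NOT s OR q) AND NOT s OR (q AND NOT s OR q) AND s) AND NOT NOT NOT p
= (q AND NOT s OR q) AND NOT NOT NOT p   [distribution]
= (q AND NOT s OR q) AND NOT p   [double negation]
= q AND NOT p   [absorption]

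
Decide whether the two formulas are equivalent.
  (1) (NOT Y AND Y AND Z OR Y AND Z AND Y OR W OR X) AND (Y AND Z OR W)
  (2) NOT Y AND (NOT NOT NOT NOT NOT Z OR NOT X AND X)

No

E1: (NOT Y AND Y AND Z OR Y AND Z AND Y OR W OR X) AND (Y AND Z OR W)
    = (Y AND Z OR W OR X) AND (Y AND Z OR W)   (distribution)
    = Y AND Z OR W   (absorption)
E2: NOT Y AND (NOT NOT NOT NOT NOT Z OR NOT X AND X)
    = NOT Y AND NOT NOT NOT NOT NOT Z   (complement / identity)
    = NOT Y AND NOT NOT NOT Z   (double negation)
    = NOT Y AND NOT Z   (double negation)
These differ: at W=1, X=1, Y=1, Z=0, E1 = 1 but E2 = 0.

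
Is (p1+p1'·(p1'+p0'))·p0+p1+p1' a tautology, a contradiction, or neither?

tautology

(p1+p1'·(p1'+p0'))·p0+p1+p1'
= (p1+p1')·p0+p1+p1'   [absorption]
= p1+p1'   [absorption]
= 1   [complement]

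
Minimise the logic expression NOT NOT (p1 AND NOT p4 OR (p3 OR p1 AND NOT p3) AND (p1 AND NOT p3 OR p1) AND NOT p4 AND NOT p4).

p1 AND NOT p4

NOT NOT (p1 AND NOT p4 OR (p3 OR p1 AND NOT p3) AND (p1 AND NOT p3 OR p1) AND NOT p4 AND NOT p4)
= NOT NOT (p1 AND NOT p4 OR (p3 OR p1 AND NOT p3) AND (p1 AND NOT p3 OR p1) AND NOT p4)   [idempotence]
= NOT NOT (p1 AND NOT p4 OR (p3 AND p1 OR p1 AND NOT p3) AND NOT p4)   [distribution]
= NOT NOT (p1 AND NOT p4 OR p1 AND NOT p4)   [distribution]
= p1 AND NOT p4 OR p1 AND NOT p4   [double negation]
= p1 AND NOT p4   [idempotence]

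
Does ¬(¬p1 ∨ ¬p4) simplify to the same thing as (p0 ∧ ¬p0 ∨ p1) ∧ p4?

Yes

E1: ¬(¬p1 ∨ ¬p4)
    = p1 ∧ p4   [De Morgan]
E2: (p0 ∧ ¬p0 ∨ p1) ∧ p4
    = p1 ∧ p4   [complement / identity]
Both reduce to p1 ∧ p4, so they are equivalent.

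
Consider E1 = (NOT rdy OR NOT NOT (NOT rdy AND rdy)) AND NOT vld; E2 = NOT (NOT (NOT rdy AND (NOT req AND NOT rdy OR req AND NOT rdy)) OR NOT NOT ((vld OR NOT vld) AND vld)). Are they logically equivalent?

Yes

E1: (NOT rdy OR NOT NOT (NOT rdy AND rdy)) AND NOT vld
    = (NOT rdy OR NOT rdy AND rdy) AND NOT vld
    = NOT rdy AND NOT vld
E2: NOT (NOT (NOT rdy AND (NOT req AND NOT rdy OR req AND NOT rdy)) OR NOT NOT ((vld OR NOT vld) AND vld))
    = NOT rdy AND (NOT req AND NOT rdy OR req AND NOT rdy) AND NOT ((vld OR NOT vld) AND vld)
    = NOT rdy AND (NOT req AND NOT rdy OR req AND NOT rdy) AND NOT vld
    = NOT rdy AND NOT rdy AND NOT vld
    = NOT rdy AND NOT vld
Both reduce to NOT rdy AND NOT vld, so they are equivalent.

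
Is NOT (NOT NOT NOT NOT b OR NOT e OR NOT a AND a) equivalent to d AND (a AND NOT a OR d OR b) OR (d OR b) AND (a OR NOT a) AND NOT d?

No

E1: NOT (NOT NOT NOT NOT b OR NOT e OR NOT a AND a)
    = NOT (NOT NOT b OR NOT e OR NOT a AND a)
    = NOT (NOT NOT b OR NOT e)
    = NOT b AND e
E2: d AND (a AND NOT a OR d OR b) OR (d OR b) AND (a OR NOT a) AND NOT d
    = d AND (a AND NOT a OR d OR b) OR (d OR b) AND NOT d
    = d AND (d OR b) OR (d OR b) AND NOT d
    = d OR b
These differ: at a=0, b=1, d=1, e=0, E1 = 0 but E2 = 1.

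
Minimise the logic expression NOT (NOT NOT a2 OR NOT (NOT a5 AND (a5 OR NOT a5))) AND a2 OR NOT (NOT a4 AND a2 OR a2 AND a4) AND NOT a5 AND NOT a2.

NOT (NOT NOT a2 OR NOT (NOT a5 AND (a5 OR NOT a5))) AND a2 OR NOT (NOT a4 AND a2 OR a2 AND a4) AND NOT a5 AND NOT a2
= NOT (NOT NOT a2 OR NOT NOT a5) AND a2 OR NOT (NOT a4 AND a2 OR a2 AND a4) AND NOT a5 AND NOT a2   [complement / identity]
= NOT (NOT NOT a2 OR NOT NOT a5) AND a2 OR NOT a2 AND NOT a5 AND NOT a2   [distribution]
= NOT a2 AND NOT a5 AND a2 OR NOT a2 AND NOT a5 AND NOT a2   [De Morgan]
= NOT a2 AND NOT a5   [distribution]

NOT a2 AND NOT a5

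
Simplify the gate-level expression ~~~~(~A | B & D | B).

~~~~(~A | B & D | B)
= ~~~~(~A | B)
= ~~(~A | B)
= ~A | B

~A | B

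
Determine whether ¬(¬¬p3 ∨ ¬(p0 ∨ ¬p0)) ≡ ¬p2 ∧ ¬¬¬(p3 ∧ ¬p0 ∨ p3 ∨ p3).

No

E1: ¬(¬¬p3 ∨ ¬(p0 ∨ ¬p0))
    = ¬p3 ∧ (p0 ∨ ¬p0)
    = ¬p3
E2: ¬p2 ∧ ¬¬¬(p3 ∧ ¬p0 ∨ p3 ∨ p3)
    = ¬p2 ∧ ¬¬¬(p3 ∨ p3)
    = ¬p2 ∧ ¬¬¬p3
    = ¬p2 ∧ ¬p3
These differ: at p0=1, p2=1, p3=0, E1 = 1 but E2 = 0.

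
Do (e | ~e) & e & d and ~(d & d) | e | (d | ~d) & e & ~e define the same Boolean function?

E1: (e | ~e) & e & d
    = e & d   (complement / identity)
E2: ~(d & d) | e | (d | ~d) & e & ~e
    = ~(d & d) | e | e & ~e   (complement / identity)
    = ~(d & d) | e   (complement / identity)
    = ~d | e   (idempotence)
These differ: at d=0, e=0, E1 = 0 but E2 = 1.

No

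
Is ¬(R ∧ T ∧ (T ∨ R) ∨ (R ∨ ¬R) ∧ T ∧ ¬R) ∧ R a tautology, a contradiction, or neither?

neither

¬(R ∧ T ∧ (T ∨ R) ∨ (R ∨ ¬R) ∧ T ∧ ¬R) ∧ R
= ¬(R ∧ T ∧ (T ∨ R) ∨ T ∧ ¬R) ∧ R   [complement / identity]
= ¬(R ∧ T ∨ T ∧ ¬R) ∧ R   [absorption]
= ¬T ∧ R   [distribution]
This depends on R, T, so it is not a constant.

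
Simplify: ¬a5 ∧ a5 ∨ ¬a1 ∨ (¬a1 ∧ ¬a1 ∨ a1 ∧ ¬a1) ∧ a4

¬a5 ∧ a5 ∨ ¬a1 ∨ (¬a1 ∧ ¬a1 ∨ a1 ∧ ¬a1) ∧ a4
= ¬a5 ∧ a5 ∨ ¬a1 ∨ ¬a1 ∧ a4   (distribution)
= ¬a1 ∨ ¬a1 ∧ a4   (complement / identity)
= ¬a1   (absorption)

¬a1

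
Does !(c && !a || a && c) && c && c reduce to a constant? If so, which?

yes, False

!(c && !a || a && c) && c && c
= !(c && !a || a && c) && c
= !c && c
= false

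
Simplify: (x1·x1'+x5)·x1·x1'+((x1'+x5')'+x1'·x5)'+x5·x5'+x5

1

(x1·x1'+x5)·x1·x1'+((x1'+x5')'+x1'·x5)'+x5·x5'+x5
= x1·x1'+((x1'+x5')'+x1'·x5)'+x5·x5'+x5
= x1·x1'+((x1'+x5')'+x1'·x5)'+x5
= x1·x1'+(x1·x5+x1'·x5)'+x5
= x1·x1'+x5'+x5
= x5'+x5
= 1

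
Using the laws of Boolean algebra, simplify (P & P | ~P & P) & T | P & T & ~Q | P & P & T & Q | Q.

P & T | Q

(P & P | ~P & P) & T | P & T & ~Q | P & P & T & Q | Q
= (P & P | ~P & P) & T | P & T & ~Q | P & T & Q | Q   (idempotence)
= P & T | P & T & ~Q | P & T & Q | Q   (distribution)
= P & T | P & T & Q | Q   (absorption)
= P & T | Q   (absorption)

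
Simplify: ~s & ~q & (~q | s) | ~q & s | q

1

~s & ~q & (~q | s) | ~q & s | q
= ~s & ~q | ~q & s | q   [absorption]
= ~q | q   [distribution]
= 1   [complement]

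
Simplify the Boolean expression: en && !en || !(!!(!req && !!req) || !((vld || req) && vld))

vld

en && !en || !(!!(!req && !!req) || !((vld || req) && vld))
= en && !en || !(!req && !!req) && (vld || req) && vld   [De Morgan]
= en && !en || !(!req && !!req) && vld   [absorption]
= !(!req && !!req) && vld   [complement / identity]
= (req || !req) && vld   [De Morgan]
= vld   [complement / identity]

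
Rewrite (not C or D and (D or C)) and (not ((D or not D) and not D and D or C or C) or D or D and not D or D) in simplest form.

not C or D

(not C or D and (D or C)) and (not ((D or not D) and not D and D or C or C) or D or D and not D or D)
= (not C or D and (D or C)) and (not ((D or not D) and not D and D or C or C) or D or D)   [complement / identity]
= (not C or D and (D or C)) and (not (not D and D or C or C) or D or D)   [complement / identity]
= (not C or D and (D or C)) and (not (C or C) or D or D)   [complement / identity]
= (not C or D) and (not (C or C) or D or D)   [absorption]
= (not C or D) and (not C or D or D)   [idempotence]
= not C or D   [absorption]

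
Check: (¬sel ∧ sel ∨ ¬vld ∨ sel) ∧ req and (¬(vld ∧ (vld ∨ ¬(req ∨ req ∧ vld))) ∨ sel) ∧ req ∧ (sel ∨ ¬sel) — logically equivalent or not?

E1: (¬sel ∧ sel ∨ ¬vld ∨ sel) ∧ req
    = (¬vld ∨ sel) ∧ req   (complement / identity)
E2: (¬(vld ∧ (vld ∨ ¬(req ∨ req ∧ vld))) ∨ sel) ∧ req ∧ (sel ∨ ¬sel)
    = (¬(vld ∧ (vld ∨ ¬req)) ∨ sel) ∧ req ∧ (sel ∨ ¬sel)   (absorption)
    = (¬vld ∨ sel) ∧ req ∧ (sel ∨ ¬sel)   (absorption)
    = (¬vld ∨ sel) ∧ req   (complement / identity)
Both reduce to (¬vld ∨ sel) ∧ req, so they are equivalent.

Yes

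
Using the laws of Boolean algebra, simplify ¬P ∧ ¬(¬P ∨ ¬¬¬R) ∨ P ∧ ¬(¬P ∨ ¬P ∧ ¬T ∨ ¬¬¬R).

P ∧ R

¬P ∧ ¬(¬P ∨ ¬¬¬R) ∨ P ∧ ¬(¬P ∨ ¬P ∧ ¬T ∨ ¬¬¬R)
= ¬P ∧ ¬(¬P ∨ ¬¬¬R) ∨ P ∧ ¬(¬P ∨ ¬¬¬R)   [absorption]
= ¬(¬P ∨ ¬¬¬R)   [distribution]
= ¬(¬P ∨ ¬R)   [double negation]
= P ∧ R   [De Morgan]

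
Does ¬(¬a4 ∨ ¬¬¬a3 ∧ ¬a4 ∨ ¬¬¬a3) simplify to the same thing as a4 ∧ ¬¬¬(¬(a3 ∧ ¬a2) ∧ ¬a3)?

E1: ¬(¬a4 ∨ ¬¬¬a3 ∧ ¬a4 ∨ ¬¬¬a3)
    = ¬(¬a4 ∨ ¬¬¬a3)   [absorption]
    = ¬(¬a4 ∨ ¬a3)   [double negation]
    = a4 ∧ a3   [De Morgan]
E2: a4 ∧ ¬¬¬(¬(a3 ∧ ¬a2) ∧ ¬a3)
    = a4 ∧ ¬(¬(a3 ∧ ¬a2) ∧ ¬a3)   [double negation]
    = a4 ∧ (a3 ∧ ¬a2 ∨ a3)   [De Morgan]
    = a4 ∧ a3   [absorption]
Both reduce to a4 ∧ a3, so they are equivalent.

Yes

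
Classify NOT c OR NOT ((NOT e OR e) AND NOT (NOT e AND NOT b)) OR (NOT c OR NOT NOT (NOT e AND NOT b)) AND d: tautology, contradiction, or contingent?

NOT c OR NOT ((NOT e OR e) AND NOT (NOT e AND NOT b)) OR (NOT c OR NOT NOT (NOT e AND NOT b)) AND d
= NOT c OR NOT NOT (NOT e AND NOT b) OR (NOT c OR NOT NOT (NOT e AND NOT b)) AND d   — complement / identity
= NOT c OR NOT NOT (NOT e AND NOT b)   — absorption
= NOT c OR NOT e AND NOT b   — double negation
This depends on b, c, e, so it is not a constant.

contingent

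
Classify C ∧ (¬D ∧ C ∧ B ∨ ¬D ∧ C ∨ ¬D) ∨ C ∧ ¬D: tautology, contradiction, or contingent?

C ∧ (¬D ∧ C ∧ B ∨ ¬D ∧ C ∨ ¬D) ∨ C ∧ ¬D
= C ∧ (¬D ∧ C ∨ ¬D) ∨ C ∧ ¬D   — absorption
= C ∧ ¬D ∨ C ∧ ¬D   — absorption
= C ∧ (¬D ∨ ¬D)   — distribution
= C ∧ ¬D   — idempotence
This depends on C, D, so it is not a constant.

contingent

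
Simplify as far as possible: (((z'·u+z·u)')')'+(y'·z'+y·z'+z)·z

u'+z

(((z'·u+z·u)')')'+(y'·z'+y·z'+z)·z
= (z'·u+z·u)'+(y'·z'+y·z'+z)·z   [double negation]
= (z'·u+z·u)'+(z'+z)·z   [distribution]
= u'+(z'+z)·z   [distribution]
= u'+z   [complement / identity]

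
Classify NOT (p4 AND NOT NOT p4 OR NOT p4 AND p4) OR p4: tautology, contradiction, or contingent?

tautology

NOT (p4 AND NOT NOT p4 OR NOT p4 AND p4) OR p4
= NOT (p4 AND p4 OR NOT p4 AND p4) OR p4   (double negation)
= NOT p4 OR p4   (distribution)
= TRUE   (complement)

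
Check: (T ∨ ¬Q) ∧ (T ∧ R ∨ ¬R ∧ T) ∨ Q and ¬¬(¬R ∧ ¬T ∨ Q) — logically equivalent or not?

No

E1: (T ∨ ¬Q) ∧ (T ∧ R ∨ ¬R ∧ T) ∨ Q
    = (T ∨ ¬Q) ∧ T ∨ Q   — distribution
    = T ∨ Q   — absorption
E2: ¬¬(¬R ∧ ¬T ∨ Q)
    = ¬R ∧ ¬T ∨ Q   — double negation
These differ: at Q=0, R=0, T=0, E1 = 0 but E2 = 1.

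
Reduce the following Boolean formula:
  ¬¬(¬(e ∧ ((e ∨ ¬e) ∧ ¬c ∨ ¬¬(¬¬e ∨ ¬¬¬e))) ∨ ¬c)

¬¬(¬(e ∧ ((e ∨ ¬e) ∧ ¬c ∨ ¬¬(¬¬e ∨ ¬¬¬e))) ∨ ¬c)
= ¬¬(¬(e ∧ ((e ∨ ¬e) ∧ ¬c ∨ ¬(¬e ∧ ¬¬e))) ∨ ¬c)   [De Morgan]
= ¬¬(¬(e ∧ ((e ∨ ¬e) ∧ ¬c ∨ e ∨ ¬e)) ∨ ¬c)   [De Morgan]
= ¬(e ∧ ((e ∨ ¬e) ∧ ¬c ∨ e ∨ ¬e)) ∨ ¬c   [double negation]
= ¬(e ∧ (e ∨ ¬e)) ∨ ¬c   [absorption]
= ¬e ∨ ¬c   [complement / identity]

¬e ∨ ¬c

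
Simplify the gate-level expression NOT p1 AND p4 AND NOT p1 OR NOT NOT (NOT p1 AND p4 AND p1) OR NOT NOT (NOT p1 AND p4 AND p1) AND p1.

NOT p1 AND p4

NOT p1 AND p4 AND NOT p1 OR NOT NOT (NOT p1 AND p4 AND p1) OR NOT NOT (NOT p1 AND p4 AND p1) AND p1
= NOT p1 AND p4 AND NOT p1 OR NOT NOT (NOT p1 AND p4 AND p1)   — absorption
= NOT p1 AND p4 AND NOT p1 OR NOT p1 AND p4 AND p1   — double negation
= NOT p1 AND p4   — distribution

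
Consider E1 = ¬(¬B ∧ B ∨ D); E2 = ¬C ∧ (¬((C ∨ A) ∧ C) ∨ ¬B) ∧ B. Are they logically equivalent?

No

E1: ¬(¬B ∧ B ∨ D)
    = ¬D   — complement / identity
E2: ¬C ∧ (¬((C ∨ A) ∧ C) ∨ ¬B) ∧ B
    = ¬C ∧ (¬C ∨ ¬B) ∧ B   — absorption
    = ¬C ∧ B   — absorption
These differ: at A=0, B=0, C=0, D=0, E1 = 1 but E2 = 0.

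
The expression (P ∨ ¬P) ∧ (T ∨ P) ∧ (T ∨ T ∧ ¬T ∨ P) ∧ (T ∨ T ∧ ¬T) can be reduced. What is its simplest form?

(P ∨ ¬P) ∧ (T ∨ P) ∧ (T ∨ T ∧ ¬T ∨ P) ∧ (T ∨ T ∧ ¬T)
= (P ∨ ¬P) ∧ (T ∨ P) ∧ (T ∨ T ∧ ¬T)   [absorption]
= (T ∨ P) ∧ (T ∨ T ∧ ¬T)   [complement / identity]
= (T ∨ P) ∧ T   [complement / identity]
= T   [absorption]

T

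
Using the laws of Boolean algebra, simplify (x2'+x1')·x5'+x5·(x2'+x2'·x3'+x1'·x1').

(x2'+x1')·x5'+x5·(x2'+x2'·x3'+x1'·x1')
= (x2'+x1')·x5'+x5·(x2'+x1'·x1')
= (x2'+x1')·x5'+x5·(x2'+x1')
= x2'+x1'

x2'+x1'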